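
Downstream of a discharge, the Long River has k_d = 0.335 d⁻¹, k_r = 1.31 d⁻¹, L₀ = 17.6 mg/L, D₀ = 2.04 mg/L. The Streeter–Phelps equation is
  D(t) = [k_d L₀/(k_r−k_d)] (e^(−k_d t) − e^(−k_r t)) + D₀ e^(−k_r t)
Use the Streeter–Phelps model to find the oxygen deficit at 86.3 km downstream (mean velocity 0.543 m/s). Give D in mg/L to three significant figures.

Travel time t = x/v = 86.3 km / (0.543 m/s) = 86300 m / 0.543 m/s = 158900 s = 1.839 d.
k_d L₀/(k_r−k_d) = 0.335×17.6/(1.31−0.335) = 5.896/0.9750 = 6.047 mg/L.
e^(−k_d t) = e^(−0.335×1.839) = 0.5400; e^(−k_r t) = e^(−1.31×1.839) = 0.08984.
D = 6.047 × (0.5400 − 0.08984) + 2.04 × 0.08984 = 2.722 + 0.1833 = 2.905 mg/L.

D ≈ 2.91 mg/L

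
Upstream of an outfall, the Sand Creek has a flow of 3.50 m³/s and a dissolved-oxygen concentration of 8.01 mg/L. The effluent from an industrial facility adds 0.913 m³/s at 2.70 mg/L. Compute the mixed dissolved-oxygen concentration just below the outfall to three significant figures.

Flow-weighted mixing: C = (Q_r C_r + Q_w C_w)/(Q_r + Q_w)
= (3.50×8.01 + 0.913×2.70)/(3.50 + 0.913) = 30.50/4.413 = 6.911 mg/L.

6.91 mg/L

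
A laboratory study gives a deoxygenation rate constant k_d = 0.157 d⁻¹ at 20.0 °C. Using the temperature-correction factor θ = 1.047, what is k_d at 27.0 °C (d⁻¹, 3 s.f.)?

k_d ≈ 0.217 d⁻¹

k_d(T₂) = k_d(T₁) · θ^(T₂−T₁) = 0.157 × 1.047^(27.0−20.0)
= 0.157 × 1.047^7.00 = 0.157 × 1.379 = 0.2165 d⁻¹.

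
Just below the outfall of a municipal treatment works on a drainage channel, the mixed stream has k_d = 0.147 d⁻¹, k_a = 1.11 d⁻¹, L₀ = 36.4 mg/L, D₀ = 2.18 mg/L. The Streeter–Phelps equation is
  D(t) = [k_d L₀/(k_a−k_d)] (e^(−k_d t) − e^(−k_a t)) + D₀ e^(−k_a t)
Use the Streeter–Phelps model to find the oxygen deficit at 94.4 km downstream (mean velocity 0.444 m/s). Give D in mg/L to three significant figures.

D ≈ 3.65 mg/L

Travel time t = x/v = 94.4 km / (0.444 m/s) = 94400 m / 0.444 m/s = 212600 s = 2.461 d.
k_d L₀/(k_a−k_d) = 0.147×36.4/(1.11−0.147) = 5.351/0.9630 = 5.556 mg/L.
e^(−k_d t) = e^(−0.147×2.461) = 0.6965; e^(−k_a t) = e^(−1.11×2.461) = 0.06512.
D = 5.556 × (0.6965 − 0.06512) + 2.18 × 0.06512 = 3.508 + 0.1420 = 3.650 mg/L.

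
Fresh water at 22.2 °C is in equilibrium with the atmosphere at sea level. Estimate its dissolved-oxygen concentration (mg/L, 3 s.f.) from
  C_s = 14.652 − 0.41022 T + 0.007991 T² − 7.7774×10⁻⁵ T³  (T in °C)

C_s = 14.652 − 0.41022×22.2 + 0.007991×22.2² − 7.7774×10⁻⁵×22.2³ = 8.632 mg/L.

C_s ≈ 8.63 mg/L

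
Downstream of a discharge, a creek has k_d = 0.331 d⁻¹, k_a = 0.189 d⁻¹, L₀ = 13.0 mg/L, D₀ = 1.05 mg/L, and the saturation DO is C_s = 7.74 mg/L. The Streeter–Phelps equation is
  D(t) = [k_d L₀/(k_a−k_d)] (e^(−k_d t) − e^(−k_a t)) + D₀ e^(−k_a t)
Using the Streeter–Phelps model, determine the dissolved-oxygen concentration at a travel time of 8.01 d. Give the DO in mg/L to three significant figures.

DO ≈ 2.98 mg/L

k_d L₀/(k_a−k_d) = 0.331×13.0/(0.189−0.331) = 4.303/-0.1420 = -30.30 mg/L.
e^(−k_d t) = e^(−0.331×8.010) = 0.07056; e^(−k_a t) = e^(−0.189×8.010) = 0.2201.
D = -30.30 × (0.07056 − 0.2201) + 1.05 × 0.2201 = 4.530 + 0.2311 = 4.761 mg/L.
DO = C_s − D = 7.74 − 4.761 = 2.979 mg/L.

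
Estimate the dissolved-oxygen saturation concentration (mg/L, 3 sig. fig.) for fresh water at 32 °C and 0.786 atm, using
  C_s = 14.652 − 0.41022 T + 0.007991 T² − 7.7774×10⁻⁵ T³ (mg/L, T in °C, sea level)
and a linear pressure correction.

C_s ≈ 5.63 mg/L

At sea level: C_s = 14.652 − 0.41022×32 + 0.007991×32² − 7.7774×10⁻⁵×32³ = 7.159 mg/L.
Pressure correction: C_s' = 7.159 × 0.786 = 5.627 mg/L.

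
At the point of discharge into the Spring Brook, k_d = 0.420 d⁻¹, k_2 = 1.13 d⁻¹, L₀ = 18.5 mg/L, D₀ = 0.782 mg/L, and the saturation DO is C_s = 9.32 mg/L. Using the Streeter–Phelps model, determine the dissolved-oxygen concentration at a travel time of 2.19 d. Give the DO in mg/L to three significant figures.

DO ≈ 5.81 mg/L

k_d L₀/(k_2−k_d) = 0.420×18.5/(1.13−0.420) = 7.770/0.7100 = 10.94 mg/L.
e^(−k_d t) = e^(−0.420×2.190) = 0.3986; e^(−k_2 t) = e^(−1.13×2.190) = 0.08419.
D = 10.94 × (0.3986 − 0.08419) + 0.782 × 0.08419 = 3.441 + 0.06584 = 3.507 mg/L.
DO = C_s − D = 9.32 − 3.507 = 5.813 mg/L.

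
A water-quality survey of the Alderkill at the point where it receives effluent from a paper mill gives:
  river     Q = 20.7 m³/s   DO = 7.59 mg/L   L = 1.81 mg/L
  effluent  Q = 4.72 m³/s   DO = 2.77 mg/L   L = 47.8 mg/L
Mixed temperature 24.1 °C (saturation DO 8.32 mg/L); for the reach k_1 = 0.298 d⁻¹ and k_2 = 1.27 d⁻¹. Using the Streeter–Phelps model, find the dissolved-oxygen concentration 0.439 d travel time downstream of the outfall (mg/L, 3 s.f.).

Mixed DO = (20.7×7.59 + 4.72×2.77)/(20.7+4.72) = 170.2/25.42 = 6.695 mg/L.
Mixed L₀ = (20.7×1.81 + 4.72×47.8)/(25.42) = 263.1/25.42 = 10.35 mg/L.
Initial deficit D₀ = C_s − DO₀ = 8.32 − 6.695 = 1.625 mg/L.
D(0.439) = [0.298×10.35/(1.27−0.298)](e^(−0.298×0.439) − e^(−1.27×0.439)) + 1.625 e^(−1.27×0.439)
= 3.173 × (0.8774 − 0.5726) + 1.625 × 0.5726 = 1.897 mg/L.
DO = 8.32 − 1.897 = 6.423 mg/L.

DO ≈ 6.42 mg/L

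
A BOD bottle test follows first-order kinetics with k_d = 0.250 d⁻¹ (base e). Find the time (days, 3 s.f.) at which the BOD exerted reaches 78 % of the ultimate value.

y/L₀ = 1 − e^(−k_d t) = 0.78 ⇒ e^(−k_d t) = 0.220
t = −ln(0.220) / 0.250 = 1.514 / 0.250 = 6.057 d.

t ≈ 6.06 d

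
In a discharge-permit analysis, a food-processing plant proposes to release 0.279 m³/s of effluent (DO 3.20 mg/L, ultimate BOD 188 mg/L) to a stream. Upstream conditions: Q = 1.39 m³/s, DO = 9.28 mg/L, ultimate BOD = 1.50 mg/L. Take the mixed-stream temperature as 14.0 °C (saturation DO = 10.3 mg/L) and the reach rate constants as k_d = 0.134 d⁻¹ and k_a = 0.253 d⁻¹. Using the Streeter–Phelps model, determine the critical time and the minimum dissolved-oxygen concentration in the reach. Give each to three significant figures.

t_c ≈ 4.86 d; minimum DO ≈ 1.28 mg/L

Mixed DO = (1.39×9.28 + 0.279×3.20)/(1.39+0.279) = 13.79/1.669 = 8.264 mg/L.
Mixed L₀ = (1.39×1.50 + 0.279×188)/(1.669) = 54.54/1.669 = 32.68 mg/L.
Initial deficit D₀ = C_s − DO₀ = 10.3 − 8.264 = 2.036 mg/L.
t_c = (1/0.1190) ln[(0.253/0.134)(1 − 2.036×0.1190/(0.134×32.68))] = 8.403 × ln(1.784) = 4.862 d.
D_c = (0.134/0.253) × 32.68 × e^(−0.134×4.862) = 0.5296 × 32.68 × 0.5212 = 9.021 mg/L.
Minimum DO = 10.3 − 9.021 = 1.279 mg/L.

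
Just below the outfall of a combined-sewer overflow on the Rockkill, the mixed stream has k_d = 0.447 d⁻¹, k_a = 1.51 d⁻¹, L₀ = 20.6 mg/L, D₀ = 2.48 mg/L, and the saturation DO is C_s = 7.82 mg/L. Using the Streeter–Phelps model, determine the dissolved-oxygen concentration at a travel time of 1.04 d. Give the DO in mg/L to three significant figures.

k_d L₀/(k_a−k_d) = 0.447×20.6/(1.51−0.447) = 9.208/1.063 = 8.662 mg/L.
e^(−k_d t) = e^(−0.447×1.040) = 0.6282; e^(−k_a t) = e^(−1.51×1.040) = 0.2080.
D = 8.662 × (0.6282 − 0.2080) + 2.48 × 0.2080 = 3.640 + 0.5157 = 4.156 mg/L.
DO = C_s − D = 7.82 − 4.156 = 3.664 mg/L.

DO ≈ 3.66 mg/L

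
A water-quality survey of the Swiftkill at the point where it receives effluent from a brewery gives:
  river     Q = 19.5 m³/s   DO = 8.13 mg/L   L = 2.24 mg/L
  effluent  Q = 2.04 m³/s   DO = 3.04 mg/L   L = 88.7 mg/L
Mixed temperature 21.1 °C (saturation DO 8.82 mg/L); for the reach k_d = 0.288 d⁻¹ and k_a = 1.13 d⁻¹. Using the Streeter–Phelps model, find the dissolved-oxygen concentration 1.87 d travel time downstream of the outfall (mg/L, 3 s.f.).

Mixed DO = (19.5×8.13 + 2.04×3.04)/(19.5+2.04) = 164.7/21.54 = 7.648 mg/L.
Mixed L₀ = (19.5×2.24 + 2.04×88.7)/(21.54) = 224.6/21.54 = 10.43 mg/L.
Initial deficit D₀ = C_s − DO₀ = 8.82 − 7.648 = 1.172 mg/L.
D(1.87) = [0.288×10.43/(1.13−0.288)](e^(−0.288×1.87) − e^(−1.13×1.87)) + 1.172 e^(−1.13×1.87)
= 3.567 × (0.5836 − 0.1209) + 1.172 × 0.1209 = 1.792 mg/L.
DO = 8.82 − 1.792 = 7.028 mg/L.

DO ≈ 7.03 mg/L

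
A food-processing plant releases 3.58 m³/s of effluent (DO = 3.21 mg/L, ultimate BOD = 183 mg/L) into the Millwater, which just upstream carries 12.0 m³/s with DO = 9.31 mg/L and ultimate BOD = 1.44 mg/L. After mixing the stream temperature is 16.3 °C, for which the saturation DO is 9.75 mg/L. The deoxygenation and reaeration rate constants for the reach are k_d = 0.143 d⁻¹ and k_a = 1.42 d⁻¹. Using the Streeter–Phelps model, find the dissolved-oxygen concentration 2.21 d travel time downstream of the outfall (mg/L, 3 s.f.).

Mixed DO = (12.0×9.31 + 3.58×3.21)/(12.0+3.58) = 123.2/15.58 = 7.908 mg/L.
Mixed L₀ = (12.0×1.44 + 3.58×183)/(15.58) = 672.4/15.58 = 43.16 mg/L.
Initial deficit D₀ = C_s − DO₀ = 9.75 − 7.908 = 1.842 mg/L.
D(2.21) = [0.143×43.16/(1.42−0.143)](e^(−0.143×2.21) − e^(−1.42×2.21)) + 1.842 e^(−1.42×2.21)
= 4.833 × (0.7290 − 0.04336) + 1.842 × 0.04336 = 3.394 mg/L.
DO = 9.75 − 3.394 = 6.356 mg/L.

DO ≈ 6.36 mg/L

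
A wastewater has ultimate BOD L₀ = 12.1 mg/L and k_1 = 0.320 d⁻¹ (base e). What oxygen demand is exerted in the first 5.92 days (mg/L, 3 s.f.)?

y_t = L₀(1 − e^(−k_1 t)) = 12.1 × (1 − e^(−0.320×5.92))
= 12.1 × (1 − 0.1504) = 12.1 × 0.8496 = 10.28 mg/L.

y ≈ 10.3 mg/L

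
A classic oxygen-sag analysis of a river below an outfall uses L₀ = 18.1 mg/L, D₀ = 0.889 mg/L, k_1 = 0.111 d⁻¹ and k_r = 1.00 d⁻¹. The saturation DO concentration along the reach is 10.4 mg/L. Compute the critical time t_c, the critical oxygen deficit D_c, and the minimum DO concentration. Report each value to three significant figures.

t_c = [1/(k_r−k_1)] ln[(k_r/k_1)(1 − D₀(k_r−k_1)/(k_1 L₀))]
= [1/(1.00−0.111)] ln[(1.00/0.111)(1 − 0.889×0.8890/(0.111×18.1))]
= (1/0.8890) ln[9.009 × 0.6066] = 1.125 × ln(5.465) = 1.125 × 1.698 = 1.910 d.
D_c = (k_1/k_r) L₀ e^(−k_1 t_c) = (0.111/1.00) × 18.1 × e^(−0.111×1.910) = 0.1110 × 18.1 × 0.8089 = 1.625 mg/L.
Minimum DO = C_s − D_c = 10.4 − 1.625 = 8.775 mg/L.

t_c ≈ 1.91 d; D_c ≈ 1.63 mg/L; min DO ≈ 8.77 mg/L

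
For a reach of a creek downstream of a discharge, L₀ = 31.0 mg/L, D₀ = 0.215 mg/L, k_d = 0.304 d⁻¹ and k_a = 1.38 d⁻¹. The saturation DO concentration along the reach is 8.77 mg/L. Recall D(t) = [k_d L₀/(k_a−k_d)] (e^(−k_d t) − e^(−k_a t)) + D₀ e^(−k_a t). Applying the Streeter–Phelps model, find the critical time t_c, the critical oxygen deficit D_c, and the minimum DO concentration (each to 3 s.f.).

At the critical point dD/dt = 0, so k_d L₀ e^(−k_d t) = k_a D. Substituting D(t) from the Streeter–Phelps equation and solving for t gives
t_c = ln[(k_a/k_d)(1 − D₀(k_a−k_d)/(k_d L₀))] / (k_a−k_d).
Here k_a−k_d = 1.076 d⁻¹ and 1 − D₀(k_a−k_d)/(k_d L₀) = 1 − 0.215×1.076/(0.304×31.0) = 0.9755, so
t_c = ln(4.539 × 0.9755) / 1.076 = 1.488 / 1.076 = 1.383 d.
L(t_c) = L₀ e^(−k_d t_c) = 31.0 × 0.6568 = 20.36 mg/L, and at the critical point k_a D_c = k_d L, so D_c = (0.304/1.38) × 20.36 = 4.485 mg/L.
Minimum DO = C_s − D_c = 8.77 − 4.485 = 4.285 mg/L.

t_c ≈ 1.38 d; D_c ≈ 4.49 mg/L; min DO ≈ 4.28 mg/L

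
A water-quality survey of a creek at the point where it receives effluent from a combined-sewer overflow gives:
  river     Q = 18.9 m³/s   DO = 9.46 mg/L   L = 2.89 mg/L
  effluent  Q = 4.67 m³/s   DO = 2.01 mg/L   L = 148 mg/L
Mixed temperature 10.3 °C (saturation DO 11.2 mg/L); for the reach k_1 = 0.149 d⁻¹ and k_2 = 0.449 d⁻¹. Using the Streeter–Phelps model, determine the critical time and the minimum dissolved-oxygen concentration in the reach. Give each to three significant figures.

t_c ≈ 2.91 d; minimum DO ≈ 4.40 mg/L

Mixed DO = (18.9×9.46 + 4.67×2.01)/(18.9+4.67) = 188.2/23.57 = 7.984 mg/L.
Mixed L₀ = (18.9×2.89 + 4.67×148)/(23.57) = 745.8/23.57 = 31.64 mg/L.
Initial deficit D₀ = C_s − DO₀ = 11.2 − 7.984 = 3.216 mg/L.
t_c = (1/0.3000) ln[(0.449/0.149)(1 − 3.216×0.3000/(0.149×31.64))] = 3.333 × ln(2.397) = 2.914 d.
D_c = (0.149/0.449) × 31.64 × e^(−0.149×2.914) = 0.3318 × 31.64 × 0.6478 = 6.802 mg/L.
Minimum DO = 11.2 − 6.802 = 4.398 mg/L.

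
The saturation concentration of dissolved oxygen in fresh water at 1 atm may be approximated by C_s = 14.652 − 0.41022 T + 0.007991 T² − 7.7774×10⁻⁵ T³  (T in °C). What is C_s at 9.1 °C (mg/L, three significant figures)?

C_s = 14.652 − 0.41022×9.1 + 0.007991×9.1² − 7.7774×10⁻⁵×9.1³ = 11.52 mg/L.

C_s ≈ 11.5 mg/L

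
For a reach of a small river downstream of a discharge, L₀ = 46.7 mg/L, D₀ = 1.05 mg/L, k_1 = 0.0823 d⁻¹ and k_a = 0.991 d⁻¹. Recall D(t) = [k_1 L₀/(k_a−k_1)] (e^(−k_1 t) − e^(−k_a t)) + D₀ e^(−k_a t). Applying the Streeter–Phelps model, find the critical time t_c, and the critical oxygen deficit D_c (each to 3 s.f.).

With k_a/k_1 = 12.04 and 1 − D₀(k_a−k_1)/(k_1 L₀) = 0.7517,
t_c = ln(12.04 × 0.7517) / (0.991 − 0.0823) = ln(9.052) / 0.9087 = 2.203/0.9087 = 2.424 d.
L(t_c) = L₀ e^(−k_1 t_c) = 46.7 × 0.8191 = 38.25 mg/L, and at the critical point k_a D_c = k_1 L, so D_c = (0.0823/0.991) × 38.25 = 3.177 mg/L.

t_c ≈ 2.42 d; D_c ≈ 3.18 mg/L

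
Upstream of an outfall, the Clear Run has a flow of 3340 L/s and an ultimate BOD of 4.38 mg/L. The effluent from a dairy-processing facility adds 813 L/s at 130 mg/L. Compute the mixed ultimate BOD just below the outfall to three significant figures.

29.0 mg/L

Flow-weighted mixing: C = (Q_r C_r + Q_w C_w)/(Q_r + Q_w)
= (3340×4.38 + 813×130)/(3340 + 813) = 120300/4153 = 28.97 mg/L.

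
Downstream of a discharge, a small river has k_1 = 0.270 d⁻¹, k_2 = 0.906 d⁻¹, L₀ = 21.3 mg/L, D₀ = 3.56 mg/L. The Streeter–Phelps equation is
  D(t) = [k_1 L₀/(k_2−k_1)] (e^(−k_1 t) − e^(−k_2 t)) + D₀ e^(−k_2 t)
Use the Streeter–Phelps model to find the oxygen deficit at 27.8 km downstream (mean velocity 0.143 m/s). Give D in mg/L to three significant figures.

Travel time t = x/v = 27.8 km / (0.143 m/s) = 27800 m / 0.143 m/s = 194400 s = 2.250 d.
k_1 L₀/(k_2−k_1) = 0.270×21.3/(0.906−0.270) = 5.751/0.6360 = 9.042 mg/L.
e^(−k_1 t) = e^(−0.270×2.250) = 0.5447; e^(−k_2 t) = e^(−0.906×2.250) = 0.1302.
D = 9.042 × (0.5447 − 0.1302) + 3.56 × 0.1302 = 3.748 + 0.4636 = 4.212 mg/L.

D ≈ 4.21 mg/L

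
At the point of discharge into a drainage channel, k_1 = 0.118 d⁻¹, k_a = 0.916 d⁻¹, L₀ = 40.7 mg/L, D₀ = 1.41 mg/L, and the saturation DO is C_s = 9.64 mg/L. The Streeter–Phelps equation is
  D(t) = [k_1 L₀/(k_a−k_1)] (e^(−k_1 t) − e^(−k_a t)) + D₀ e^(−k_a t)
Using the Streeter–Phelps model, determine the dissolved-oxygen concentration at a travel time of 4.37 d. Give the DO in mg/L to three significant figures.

DO ≈ 6.13 mg/L

k_1 L₀/(k_a−k_1) = 0.118×40.7/(0.916−0.118) = 4.803/0.7980 = 6.018 mg/L.
e^(−k_1 t) = e^(−0.118×4.370) = 0.5971; e^(−k_a t) = e^(−0.916×4.370) = 0.01826.
D = 6.018 × (0.5971 − 0.01826) + 1.41 × 0.01826 = 3.484 + 0.02575 = 3.509 mg/L.
DO = C_s − D = 9.64 − 3.509 = 6.131 mg/L.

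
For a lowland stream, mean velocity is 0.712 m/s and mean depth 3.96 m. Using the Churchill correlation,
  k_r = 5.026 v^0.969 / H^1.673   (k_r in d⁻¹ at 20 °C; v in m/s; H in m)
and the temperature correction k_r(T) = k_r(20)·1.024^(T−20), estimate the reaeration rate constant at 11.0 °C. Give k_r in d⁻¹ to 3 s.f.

k_r ≈ 0.292 d⁻¹

k_r(20) = 5.026 × 0.712^0.969 / 3.96^1.673 = 5.026 × 0.7195 / 9.999 = 0.3617 d⁻¹.
k_r(11.0) = 0.3617 × 1.024^(11.0−20) = 0.3617 × 0.8078 = 0.2922 d⁻¹.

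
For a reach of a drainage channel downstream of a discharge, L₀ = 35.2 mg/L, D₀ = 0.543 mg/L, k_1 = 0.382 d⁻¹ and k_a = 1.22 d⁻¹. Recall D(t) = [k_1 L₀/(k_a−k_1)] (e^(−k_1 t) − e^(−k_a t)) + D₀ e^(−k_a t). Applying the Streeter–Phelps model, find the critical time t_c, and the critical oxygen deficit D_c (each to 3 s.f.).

t_c ≈ 1.34 d; D_c ≈ 6.59 mg/L

t_c = [1/(k_a−k_1)] ln[(k_a/k_1)(1 − D₀(k_a−k_1)/(k_1 L₀))]
= [1/(1.22−0.382)] ln[(1.22/0.382)(1 − 0.543×0.8380/(0.382×35.2))]
= (1/0.8380) ln[3.194 × 0.9662] = 1.193 × ln(3.086) = 1.193 × 1.127 = 1.345 d.
L(t_c) = L₀ e^(−k_1 t_c) = 35.2 × 0.5983 = 21.06 mg/L, and at the critical point k_a D_c = k_1 L, so D_c = (0.382/1.22) × 21.06 = 6.594 mg/L.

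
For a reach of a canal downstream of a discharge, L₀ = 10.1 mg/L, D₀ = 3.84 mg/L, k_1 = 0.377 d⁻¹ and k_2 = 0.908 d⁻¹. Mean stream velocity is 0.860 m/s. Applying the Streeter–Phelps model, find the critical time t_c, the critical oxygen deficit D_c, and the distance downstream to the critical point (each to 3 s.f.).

At the critical point dD/dt = 0, so k_1 L₀ e^(−k_1 t) = k_2 D. Substituting D(t) from the Streeter–Phelps equation and solving for t gives
t_c = ln[(k_2/k_1)(1 − D₀(k_2−k_1)/(k_1 L₀))] / (k_2−k_1).
Here k_2−k_1 = 0.5310 d⁻¹ and 1 − D₀(k_2−k_1)/(k_1 L₀) = 1 − 3.84×0.5310/(0.377×10.1) = 0.4645, so
t_c = ln(2.408 × 0.4645) / 0.5310 = 0.1122 / 0.5310 = 0.2113 d.
D_c = (k_1/k_2) L₀ e^(−k_1 t_c) = (0.377/0.908) × 10.1 × e^(−0.377×0.2113) = 0.4152 × 10.1 × 0.9234 = 3.872 mg/L.
x_c = v t_c = 0.860 m/s × 0.2113 d × 86400 s/d = 15700 m ≈ 15.7 km.

t_c ≈ 0.211 d; D_c ≈ 3.87 mg/L; x_c ≈ 15.7 km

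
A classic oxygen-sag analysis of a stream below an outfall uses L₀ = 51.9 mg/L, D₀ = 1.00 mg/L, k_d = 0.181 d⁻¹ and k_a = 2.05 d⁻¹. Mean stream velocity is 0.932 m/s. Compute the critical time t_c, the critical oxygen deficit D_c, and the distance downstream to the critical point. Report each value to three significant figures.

t_c ≈ 1.18 d; D_c ≈ 3.70 mg/L; x_c ≈ 95.0 km

With k_a/k_d = 11.33 and 1 − D₀(k_a−k_d)/(k_d L₀) = 0.8010,
t_c = ln(11.33 × 0.8010) / (2.05 − 0.181) = ln(9.073) / 1.869 = 2.205/1.869 = 1.180 d.
D_c = (k_d/k_a) L₀ e^(−k_d t_c) = (0.181/2.05) × 51.9 × e^(−0.181×1.180) = 0.08829 × 51.9 × 0.8077 = 3.701 mg/L.
x_c = v t_c = 0.932 m/s × 1.180 d × 86400 s/d = 95010 m ≈ 95.0 km.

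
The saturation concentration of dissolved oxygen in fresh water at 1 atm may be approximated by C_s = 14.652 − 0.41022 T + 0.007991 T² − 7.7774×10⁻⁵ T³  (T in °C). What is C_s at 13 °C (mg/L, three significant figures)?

C_s = 14.652 − 0.41022×13 + 0.007991×13² − 7.7774×10⁻⁵×13³ = 10.50 mg/L.

C_s ≈ 10.5 mg/L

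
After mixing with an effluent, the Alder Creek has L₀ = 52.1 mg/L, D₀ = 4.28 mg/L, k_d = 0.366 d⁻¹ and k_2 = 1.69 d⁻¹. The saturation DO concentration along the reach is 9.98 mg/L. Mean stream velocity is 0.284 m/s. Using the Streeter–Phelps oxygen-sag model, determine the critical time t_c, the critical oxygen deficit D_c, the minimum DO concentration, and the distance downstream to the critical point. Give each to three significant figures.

t_c ≈ 0.889 d; D_c ≈ 8.15 mg/L; min DO ≈ 1.83 mg/L; x_c ≈ 21.8 km

At the critical point dD/dt = 0, so k_d L₀ e^(−k_d t) = k_2 D. Substituting D(t) from the Streeter–Phelps equation and solving for t gives
t_c = ln[(k_2/k_d)(1 − D₀(k_2−k_d)/(k_d L₀))] / (k_2−k_d).
Here k_2−k_d = 1.324 d⁻¹ and 1 − D₀(k_2−k_d)/(k_d L₀) = 1 − 4.28×1.324/(0.366×52.1) = 0.7028, so
t_c = ln(4.617 × 0.7028) / 1.324 = 1.177 / 1.324 = 0.8891 d.
D_c = (k_d/k_2) L₀ e^(−k_d t_c) = (0.366/1.69) × 52.1 × e^(−0.366×0.8891) = 0.2166 × 52.1 × 0.7222 = 8.149 mg/L.
Minimum DO = C_s − D_c = 9.98 − 8.149 = 1.831 mg/L.
x_c = v t_c = 0.284 m/s × 0.8891 d × 86400 s/d = 21820 m ≈ 21.8 km.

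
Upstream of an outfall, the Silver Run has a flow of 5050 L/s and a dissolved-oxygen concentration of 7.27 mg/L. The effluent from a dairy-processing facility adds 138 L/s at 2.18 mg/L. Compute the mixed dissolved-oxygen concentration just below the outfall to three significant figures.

7.13 mg/L

Flow-weighted mixing: C = (Q_r C_r + Q_w C_w)/(Q_r + Q_w)
= (5050×7.27 + 138×2.18)/(5050 + 138) = 37010/5188 = 7.135 mg/L.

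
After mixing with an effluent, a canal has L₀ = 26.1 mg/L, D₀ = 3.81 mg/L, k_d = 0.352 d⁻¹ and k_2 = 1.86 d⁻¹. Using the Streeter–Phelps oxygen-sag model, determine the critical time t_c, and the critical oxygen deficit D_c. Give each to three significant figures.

t_c = [1/(k_2−k_d)] ln[(k_2/k_d)(1 − D₀(k_2−k_d)/(k_d L₀))]
= [1/(1.86−0.352)] ln[(1.86/0.352)(1 − 3.81×1.508/(0.352×26.1))]
= (1/1.508) ln[5.284 × 0.3746] = 0.6631 × ln(1.980) = 0.6631 × 0.6829 = 0.4528 d.
L(t_c) = L₀ e^(−k_d t_c) = 26.1 × 0.8527 = 22.25 mg/L, and at the critical point k_2 D_c = k_d L, so D_c = (0.352/1.86) × 22.25 = 4.212 mg/L.

t_c ≈ 0.453 d; D_c ≈ 4.21 mg/L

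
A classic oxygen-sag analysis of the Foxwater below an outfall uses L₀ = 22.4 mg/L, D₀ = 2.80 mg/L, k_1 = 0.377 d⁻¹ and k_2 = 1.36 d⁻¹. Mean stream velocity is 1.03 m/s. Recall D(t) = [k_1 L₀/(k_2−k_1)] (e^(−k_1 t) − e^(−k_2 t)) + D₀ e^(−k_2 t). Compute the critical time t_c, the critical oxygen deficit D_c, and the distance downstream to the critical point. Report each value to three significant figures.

t_c ≈ 0.904 d; D_c ≈ 4.42 mg/L; x_c ≈ 80.4 km

With k_2/k_1 = 3.607 and 1 − D₀(k_2−k_1)/(k_1 L₀) = 0.6741,
t_c = ln(3.607 × 0.6741) / (1.36 − 0.377) = ln(2.432) / 0.9830 = 0.8886/0.9830 = 0.9039 d.
L(t_c) = L₀ e^(−k_1 t_c) = 22.4 × 0.7112 = 15.93 mg/L, and at the critical point k_2 D_c = k_1 L, so D_c = (0.377/1.36) × 15.93 = 4.416 mg/L.
x_c = v t_c = 1.03 m/s × 0.9039 d × 86400 s/d = 80440 m ≈ 80.4 km.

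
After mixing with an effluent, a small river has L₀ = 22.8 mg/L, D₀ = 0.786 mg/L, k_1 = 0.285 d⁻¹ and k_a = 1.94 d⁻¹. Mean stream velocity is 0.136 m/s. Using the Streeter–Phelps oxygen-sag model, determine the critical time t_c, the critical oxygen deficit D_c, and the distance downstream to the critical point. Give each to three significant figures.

With k_a/k_1 = 6.807 and 1 − D₀(k_a−k_1)/(k_1 L₀) = 0.7998,
t_c = ln(6.807 × 0.7998) / (1.94 − 0.285) = ln(5.444) / 1.655 = 1.695/1.655 = 1.024 d.
L(t_c) = L₀ e^(−k_1 t_c) = 22.8 × 0.7469 = 17.03 mg/L, and at the critical point k_a D_c = k_1 L, so D_c = (0.285/1.94) × 17.03 = 2.502 mg/L.
x_c = v t_c = 0.136 m/s × 1.024 d × 86400 s/d = 12030 m ≈ 12.0 km.

t_c ≈ 1.02 d; D_c ≈ 2.50 mg/L; x_c ≈ 12.0 km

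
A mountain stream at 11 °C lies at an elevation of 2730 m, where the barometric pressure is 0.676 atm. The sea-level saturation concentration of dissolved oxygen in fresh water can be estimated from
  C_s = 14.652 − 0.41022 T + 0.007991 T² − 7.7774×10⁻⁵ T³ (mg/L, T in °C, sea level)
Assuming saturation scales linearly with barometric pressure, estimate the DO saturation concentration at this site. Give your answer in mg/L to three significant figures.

At sea level: C_s = 14.652 − 0.41022×11 + 0.007991×11² − 7.7774×10⁻⁵×11³ = 11.00 mg/L.
Pressure correction: C_s' = 11.00 × 0.676 = 7.438 mg/L.

C_s ≈ 7.44 mg/L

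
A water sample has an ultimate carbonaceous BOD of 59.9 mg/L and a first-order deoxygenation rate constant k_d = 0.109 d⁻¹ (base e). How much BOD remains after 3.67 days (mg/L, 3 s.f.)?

L_t = L₀ e^(−k_d t) = 59.9 × e^(−0.109×3.67) = 59.9 × 0.6703 = 40.15 mg/L.

L ≈ 40.2 mg/L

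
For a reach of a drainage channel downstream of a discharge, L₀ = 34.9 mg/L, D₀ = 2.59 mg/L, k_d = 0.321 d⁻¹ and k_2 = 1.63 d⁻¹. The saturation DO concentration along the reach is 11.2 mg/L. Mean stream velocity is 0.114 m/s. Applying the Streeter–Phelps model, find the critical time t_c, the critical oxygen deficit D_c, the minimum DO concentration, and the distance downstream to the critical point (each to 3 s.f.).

t_c ≈ 0.966 d; D_c ≈ 5.04 mg/L; min DO ≈ 6.16 mg/L; x_c ≈ 9.51 km

At the critical point dD/dt = 0, so k_d L₀ e^(−k_d t) = k_2 D. Substituting D(t) from the Streeter–Phelps equation and solving for t gives
t_c = ln[(k_2/k_d)(1 − D₀(k_2−k_d)/(k_d L₀))] / (k_2−k_d).
Here k_2−k_d = 1.309 d⁻¹ and 1 − D₀(k_2−k_d)/(k_d L₀) = 1 − 2.59×1.309/(0.321×34.9) = 0.6974, so
t_c = ln(5.078 × 0.6974) / 1.309 = 1.264 / 1.309 = 0.9660 d.
D_c = (k_d/k_2) L₀ e^(−k_d t_c) = (0.321/1.63) × 34.9 × e^(−0.321×0.9660) = 0.1969 × 34.9 × 0.7334 = 5.041 mg/L.
Minimum DO = C_s − D_c = 11.2 − 5.041 = 6.159 mg/L.
x_c = v t_c = 0.114 m/s × 0.9660 d × 86400 s/d = 9514 m ≈ 9.51 km.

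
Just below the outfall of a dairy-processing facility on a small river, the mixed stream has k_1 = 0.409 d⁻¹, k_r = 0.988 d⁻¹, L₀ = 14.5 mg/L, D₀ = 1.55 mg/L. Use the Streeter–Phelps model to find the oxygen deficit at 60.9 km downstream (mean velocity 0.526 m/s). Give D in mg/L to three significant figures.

D ≈ 3.61 mg/L

Travel time t = x/v = 60.9 km / (0.526 m/s) = 60900 m / 0.526 m/s = 115800 s = 1.340 d.
k_1 L₀/(k_r−k_1) = 0.409×14.5/(0.988−0.409) = 5.930/0.5790 = 10.24 mg/L.
e^(−k_1 t) = e^(−0.409×1.340) = 0.5781; e^(−k_r t) = e^(−0.988×1.340) = 0.2661.
D = 10.24 × (0.5781 − 0.2661) + 1.55 × 0.2661 = 3.196 + 0.4124 = 3.608 mg/L.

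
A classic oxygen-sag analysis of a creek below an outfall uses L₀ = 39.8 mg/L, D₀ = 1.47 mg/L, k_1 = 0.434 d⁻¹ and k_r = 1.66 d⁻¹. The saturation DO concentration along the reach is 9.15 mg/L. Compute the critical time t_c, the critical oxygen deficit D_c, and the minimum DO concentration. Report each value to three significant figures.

t_c ≈ 1.00 d; D_c ≈ 6.73 mg/L; min DO ≈ 2.42 mg/L

t_c = [1/(k_r−k_1)] ln[(k_r/k_1)(1 − D₀(k_r−k_1)/(k_1 L₀))]
= [1/(1.66−0.434)] ln[(1.66/0.434)(1 − 1.47×1.226/(0.434×39.8))]
= (1/1.226) ln[3.825 × 0.8957] = 0.8157 × ln(3.426) = 0.8157 × 1.231 = 1.004 d.
L(t_c) = L₀ e^(−k_1 t_c) = 39.8 × 0.6467 = 25.74 mg/L, and at the critical point k_r D_c = k_1 L, so D_c = (0.434/1.66) × 25.74 = 6.729 mg/L.
Minimum DO = C_s − D_c = 9.15 − 6.729 = 2.421 mg/L.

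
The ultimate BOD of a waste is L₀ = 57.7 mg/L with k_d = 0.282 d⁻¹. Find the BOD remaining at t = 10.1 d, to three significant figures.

L_t = L₀ e^(−k_d t) = 57.7 × e^(−0.282×10.1) = 57.7 × 0.05795 = 3.344 mg/L.

L ≈ 3.34 mg/L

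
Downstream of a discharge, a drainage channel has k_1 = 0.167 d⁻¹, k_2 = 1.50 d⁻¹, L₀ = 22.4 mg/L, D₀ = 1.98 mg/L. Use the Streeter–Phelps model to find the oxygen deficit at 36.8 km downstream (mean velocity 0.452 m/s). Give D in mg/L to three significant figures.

D ≈ 2.20 mg/L

Travel time t = x/v = 36.8 km / (0.452 m/s) = 36800 m / 0.452 m/s = 81420 s = 0.9423 d.
k_1 L₀/(k_2−k_1) = 0.167×22.4/(1.50−0.167) = 3.741/1.333 = 2.806 mg/L.
e^(−k_1 t) = e^(−0.167×0.9423) = 0.8544; e^(−k_2 t) = e^(−1.50×0.9423) = 0.2433.
D = 2.806 × (0.8544 − 0.2433) + 1.98 × 0.2433 = 1.715 + 0.4817 = 2.197 mg/L.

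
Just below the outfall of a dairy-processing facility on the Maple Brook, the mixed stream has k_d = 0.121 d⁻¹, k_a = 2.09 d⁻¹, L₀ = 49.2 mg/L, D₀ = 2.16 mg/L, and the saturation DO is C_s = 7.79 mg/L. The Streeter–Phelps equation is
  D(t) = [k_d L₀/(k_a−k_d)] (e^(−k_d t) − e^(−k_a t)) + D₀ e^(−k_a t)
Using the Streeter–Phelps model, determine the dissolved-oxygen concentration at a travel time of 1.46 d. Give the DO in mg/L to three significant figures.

DO ≈ 5.30 mg/L

k_d L₀/(k_a−k_d) = 0.121×49.2/(2.09−0.121) = 5.953/1.969 = 3.023 mg/L.
e^(−k_d t) = e^(−0.121×1.460) = 0.8381; e^(−k_a t) = e^(−2.09×1.460) = 0.04729.
D = 3.023 × (0.8381 − 0.04729) + 2.16 × 0.04729 = 2.391 + 0.1022 = 2.493 mg/L.
DO = C_s − D = 7.79 − 2.493 = 5.297 mg/L.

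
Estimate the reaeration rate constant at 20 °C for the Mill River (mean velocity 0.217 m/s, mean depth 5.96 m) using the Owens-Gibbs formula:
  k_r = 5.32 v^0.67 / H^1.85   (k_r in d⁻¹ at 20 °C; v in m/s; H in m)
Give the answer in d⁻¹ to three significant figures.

k_r = 5.32 × 0.217^0.67 / 5.96^1.85 = 5.32 × 0.3593 / 27.18 = 0.07033 d⁻¹.

k_r ≈ 0.0703 d⁻¹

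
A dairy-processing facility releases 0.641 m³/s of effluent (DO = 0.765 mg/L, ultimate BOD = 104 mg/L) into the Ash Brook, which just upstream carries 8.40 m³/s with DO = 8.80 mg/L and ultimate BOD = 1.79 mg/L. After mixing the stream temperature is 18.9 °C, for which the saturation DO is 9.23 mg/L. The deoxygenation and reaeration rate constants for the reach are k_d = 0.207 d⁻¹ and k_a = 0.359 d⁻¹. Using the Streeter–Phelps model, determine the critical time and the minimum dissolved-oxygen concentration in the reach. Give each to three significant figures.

Mixed DO = (8.40×8.80 + 0.641×0.765)/(8.40+0.641) = 74.41/9.041 = 8.230 mg/L.
Mixed L₀ = (8.40×1.79 + 0.641×104)/(9.041) = 81.70/9.041 = 9.037 mg/L.
Initial deficit D₀ = C_s − DO₀ = 9.23 − 8.230 = 0.9997 mg/L.
t_c = (1/0.1520) ln[(0.359/0.207)(1 − 0.9997×0.1520/(0.207×9.037))] = 6.579 × ln(1.593) = 3.065 d.
D_c = (0.207/0.359) × 9.037 × e^(−0.207×3.065) = 0.5766 × 9.037 × 0.5302 = 2.763 mg/L.
Minimum DO = 9.23 − 2.763 = 6.467 mg/L.

t_c ≈ 3.07 d; minimum DO ≈ 6.47 mg/L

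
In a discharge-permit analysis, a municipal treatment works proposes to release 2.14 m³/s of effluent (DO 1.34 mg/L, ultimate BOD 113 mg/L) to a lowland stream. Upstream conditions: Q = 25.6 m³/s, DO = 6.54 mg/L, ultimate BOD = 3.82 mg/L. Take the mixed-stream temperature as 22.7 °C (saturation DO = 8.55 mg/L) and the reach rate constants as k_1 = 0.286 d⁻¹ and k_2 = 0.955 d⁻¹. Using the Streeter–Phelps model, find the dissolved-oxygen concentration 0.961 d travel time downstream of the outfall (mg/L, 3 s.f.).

Mixed DO = (25.6×6.54 + 2.14×1.34)/(25.6+2.14) = 170.3/27.74 = 6.139 mg/L.
Mixed L₀ = (25.6×3.82 + 2.14×113)/(27.74) = 339.6/27.74 = 12.24 mg/L.
Initial deficit D₀ = C_s − DO₀ = 8.55 − 6.139 = 2.411 mg/L.
D(0.961) = [0.286×12.24/(0.955−0.286)](e^(−0.286×0.961) − e^(−0.955×0.961)) + 2.411 e^(−0.955×0.961)
= 5.234 × (0.7597 − 0.3994) + 2.411 × 0.3994 = 2.849 mg/L.
DO = 8.55 − 2.849 = 5.701 mg/L.

DO ≈ 5.70 mg/L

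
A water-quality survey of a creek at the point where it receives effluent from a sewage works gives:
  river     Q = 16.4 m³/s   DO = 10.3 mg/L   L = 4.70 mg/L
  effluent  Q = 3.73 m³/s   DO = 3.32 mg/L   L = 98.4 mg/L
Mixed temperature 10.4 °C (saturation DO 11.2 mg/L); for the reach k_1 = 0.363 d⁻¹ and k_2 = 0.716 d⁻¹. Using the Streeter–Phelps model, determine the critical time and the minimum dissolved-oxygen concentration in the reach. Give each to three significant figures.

t_c ≈ 1.64 d; minimum DO ≈ 5.02 mg/L

Mixed DO = (16.4×10.3 + 3.73×3.32)/(16.4+3.73) = 181.3/20.13 = 9.007 mg/L.
Mixed L₀ = (16.4×4.70 + 3.73×98.4)/(20.13) = 444.1/20.13 = 22.06 mg/L.
Initial deficit D₀ = C_s − DO₀ = 11.2 − 9.007 = 2.193 mg/L.
t_c = (1/0.3530) ln[(0.716/0.363)(1 − 2.193×0.3530/(0.363×22.06))] = 2.833 × ln(1.782) = 1.636 d.
D_c = (0.363/0.716) × 22.06 × e^(−0.363×1.636) = 0.5070 × 22.06 × 0.5521 = 6.176 mg/L.
Minimum DO = 11.2 − 6.176 = 5.024 mg/L.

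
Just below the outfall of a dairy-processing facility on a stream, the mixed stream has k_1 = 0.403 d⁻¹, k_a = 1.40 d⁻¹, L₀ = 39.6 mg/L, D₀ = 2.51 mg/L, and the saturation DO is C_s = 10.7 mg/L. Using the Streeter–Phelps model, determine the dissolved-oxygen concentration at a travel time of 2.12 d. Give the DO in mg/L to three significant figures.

k_1 L₀/(k_a−k_1) = 0.403×39.6/(1.40−0.403) = 15.96/0.9970 = 16.01 mg/L.
e^(−k_1 t) = e^(−0.403×2.120) = 0.4256; e^(−k_a t) = e^(−1.40×2.120) = 0.05141.
D = 16.01 × (0.4256 − 0.05141) + 2.51 × 0.05141 = 5.989 + 0.1290 = 6.118 mg/L.
DO = C_s − D = 10.7 − 6.118 = 4.582 mg/L.

DO ≈ 4.58 mg/L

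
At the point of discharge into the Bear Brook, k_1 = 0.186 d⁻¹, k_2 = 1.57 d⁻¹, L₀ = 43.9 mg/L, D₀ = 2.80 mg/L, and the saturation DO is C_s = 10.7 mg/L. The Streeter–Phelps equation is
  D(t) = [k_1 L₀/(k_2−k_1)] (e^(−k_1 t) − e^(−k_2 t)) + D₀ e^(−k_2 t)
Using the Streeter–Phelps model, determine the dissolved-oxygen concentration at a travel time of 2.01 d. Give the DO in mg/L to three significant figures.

k_1 L₀/(k_2−k_1) = 0.186×43.9/(1.57−0.186) = 8.165/1.384 = 5.900 mg/L.
e^(−k_1 t) = e^(−0.186×2.010) = 0.6881; e^(−k_2 t) = e^(−1.57×2.010) = 0.04261.
D = 5.900 × (0.6881 − 0.04261) + 2.80 × 0.04261 = 3.808 + 0.1193 = 3.927 mg/L.
DO = C_s − D = 10.7 − 3.927 = 6.773 mg/L.

DO ≈ 6.77 mg/L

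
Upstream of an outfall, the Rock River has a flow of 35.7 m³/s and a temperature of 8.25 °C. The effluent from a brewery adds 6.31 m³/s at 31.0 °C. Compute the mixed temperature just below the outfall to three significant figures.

Flow-weighted mixing: C = (Q_r C_r + Q_w C_w)/(Q_r + Q_w)
= (35.7×8.25 + 6.31×31.0)/(35.7 + 6.31) = 490.1/42.01 = 11.67 °C.

11.7 °C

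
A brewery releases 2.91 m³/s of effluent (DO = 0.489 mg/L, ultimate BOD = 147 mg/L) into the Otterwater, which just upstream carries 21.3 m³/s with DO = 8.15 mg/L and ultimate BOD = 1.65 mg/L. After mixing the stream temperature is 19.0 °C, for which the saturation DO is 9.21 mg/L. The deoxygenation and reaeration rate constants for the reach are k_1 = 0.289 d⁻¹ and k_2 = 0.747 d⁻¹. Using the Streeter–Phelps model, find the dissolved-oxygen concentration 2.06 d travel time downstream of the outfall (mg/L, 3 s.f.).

DO ≈ 4.72 mg/L

Mixed DO = (21.3×8.15 + 2.91×0.489)/(21.3+2.91) = 175.0/24.21 = 7.229 mg/L.
Mixed L₀ = (21.3×1.65 + 2.91×147)/(24.21) = 462.9/24.21 = 19.12 mg/L.
Initial deficit D₀ = C_s − DO₀ = 9.21 − 7.229 = 1.981 mg/L.
D(2.06) = [0.289×19.12/(0.747−0.289)](e^(−0.289×2.06) − e^(−0.747×2.06)) + 1.981 e^(−0.747×2.06)
= 12.07 × (0.5514 − 0.2146) + 1.981 × 0.2146 = 4.488 mg/L.
DO = 9.21 − 4.488 = 4.722 mg/L.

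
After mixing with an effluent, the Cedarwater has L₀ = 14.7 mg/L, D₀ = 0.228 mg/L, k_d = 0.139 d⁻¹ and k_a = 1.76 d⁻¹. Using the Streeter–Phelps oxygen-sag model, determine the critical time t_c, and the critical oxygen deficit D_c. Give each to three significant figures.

t_c ≈ 1.44 d; D_c ≈ 0.950 mg/L

t_c = [1/(k_a−k_d)] ln[(k_a/k_d)(1 − D₀(k_a−k_d)/(k_d L₀))]
= [1/(1.76−0.139)] ln[(1.76/0.139)(1 − 0.228×1.621/(0.139×14.7))]
= (1/1.621) ln[12.66 × 0.8191] = 0.6169 × ln(10.37) = 0.6169 × 2.339 = 1.443 d.
L(t_c) = L₀ e^(−k_d t_c) = 14.7 × 0.8183 = 12.03 mg/L, and at the critical point k_a D_c = k_d L, so D_c = (0.139/1.76) × 12.03 = 0.9500 mg/L.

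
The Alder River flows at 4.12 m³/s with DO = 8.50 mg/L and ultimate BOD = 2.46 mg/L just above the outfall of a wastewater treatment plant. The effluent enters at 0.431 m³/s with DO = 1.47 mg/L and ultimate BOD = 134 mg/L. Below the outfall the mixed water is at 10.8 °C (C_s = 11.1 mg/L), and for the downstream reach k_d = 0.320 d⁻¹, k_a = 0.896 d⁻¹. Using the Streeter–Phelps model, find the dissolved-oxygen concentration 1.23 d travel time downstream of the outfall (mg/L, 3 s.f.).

DO ≈ 7.18 mg/L

Mixed DO = (4.12×8.50 + 0.431×1.47)/(4.12+0.431) = 35.65/4.551 = 7.834 mg/L.
Mixed L₀ = (4.12×2.46 + 0.431×134)/(4.551) = 67.89/4.551 = 14.92 mg/L.
Initial deficit D₀ = C_s − DO₀ = 11.1 − 7.834 = 3.266 mg/L.
D(1.23) = [0.320×14.92/(0.896−0.320)](e^(−0.320×1.23) − e^(−0.896×1.23)) + 3.266 e^(−0.896×1.23)
= 8.287 × (0.6746 − 0.3322) + 3.266 × 0.3322 = 3.923 mg/L.
DO = 11.1 − 3.923 = 7.177 mg/L.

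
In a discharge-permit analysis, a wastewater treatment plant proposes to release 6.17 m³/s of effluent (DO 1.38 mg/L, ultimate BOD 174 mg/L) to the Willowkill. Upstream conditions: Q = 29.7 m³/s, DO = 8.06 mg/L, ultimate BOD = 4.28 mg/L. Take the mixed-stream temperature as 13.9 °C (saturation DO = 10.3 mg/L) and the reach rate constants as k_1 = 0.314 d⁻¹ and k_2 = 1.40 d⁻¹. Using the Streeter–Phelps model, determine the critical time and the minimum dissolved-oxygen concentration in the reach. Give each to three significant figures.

Mixed DO = (29.7×8.06 + 6.17×1.38)/(29.7+6.17) = 247.9/35.87 = 6.911 mg/L.
Mixed L₀ = (29.7×4.28 + 6.17×174)/(35.87) = 1201/35.87 = 33.47 mg/L.
Initial deficit D₀ = C_s − DO₀ = 10.3 − 6.911 = 3.389 mg/L.
t_c = (1/1.086) ln[(1.40/0.314)(1 − 3.389×1.086/(0.314×33.47))] = 0.9208 × ln(2.897) = 0.9796 d.
D_c = (0.314/1.40) × 33.47 × e^(−0.314×0.9796) = 0.2243 × 33.47 × 0.7352 = 5.520 mg/L.
Minimum DO = 10.3 − 5.520 = 4.780 mg/L.

t_c ≈ 0.980 d; minimum DO ≈ 4.78 mg/L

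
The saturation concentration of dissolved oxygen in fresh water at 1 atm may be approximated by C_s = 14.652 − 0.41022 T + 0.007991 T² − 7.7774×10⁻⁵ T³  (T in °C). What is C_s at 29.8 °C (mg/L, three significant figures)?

C_s = 14.652 − 0.41022×29.8 + 0.007991×29.8² − 7.7774×10⁻⁵×29.8³ = 7.466 mg/L.

C_s ≈ 7.47 mg/L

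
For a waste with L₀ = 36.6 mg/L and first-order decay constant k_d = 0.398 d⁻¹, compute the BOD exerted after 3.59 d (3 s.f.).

y_t = L₀(1 − e^(−k_d t)) = 36.6 × (1 − e^(−0.398×3.59))
= 36.6 × (1 − 0.2396) = 36.6 × 0.7604 = 27.83 mg/L.

y ≈ 27.8 mg/L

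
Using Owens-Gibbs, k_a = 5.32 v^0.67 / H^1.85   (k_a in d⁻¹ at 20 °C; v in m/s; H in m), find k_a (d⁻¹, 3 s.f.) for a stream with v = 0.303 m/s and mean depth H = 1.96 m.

k_a = 5.32 × 0.303^0.67 / 1.96^1.85 = 5.32 × 0.4493 / 3.473 = 0.6883 d⁻¹.

k_a ≈ 0.688 d⁻¹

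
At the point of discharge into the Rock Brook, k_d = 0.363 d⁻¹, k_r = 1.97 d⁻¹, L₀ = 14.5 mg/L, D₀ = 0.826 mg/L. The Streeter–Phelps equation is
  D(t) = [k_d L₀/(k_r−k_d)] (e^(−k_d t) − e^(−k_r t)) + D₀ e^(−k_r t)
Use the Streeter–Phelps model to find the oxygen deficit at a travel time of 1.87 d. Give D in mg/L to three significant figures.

D ≈ 1.60 mg/L

k_d L₀/(k_r−k_d) = 0.363×14.5/(1.97−0.363) = 5.263/1.607 = 3.275 mg/L.
e^(−k_d t) = e^(−0.363×1.870) = 0.5072; e^(−k_r t) = e^(−1.97×1.870) = 0.02512.
D = 3.275 × (0.5072 − 0.02512) + 0.826 × 0.02512 = 1.579 + 0.02075 = 1.600 mg/L.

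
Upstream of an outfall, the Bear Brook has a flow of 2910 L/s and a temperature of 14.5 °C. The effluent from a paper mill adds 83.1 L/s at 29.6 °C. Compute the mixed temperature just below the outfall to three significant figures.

Flow-weighted mixing: C = (Q_r C_r + Q_w C_w)/(Q_r + Q_w)
= (2910×14.5 + 83.1×29.6)/(2910 + 83.1) = 44650/2993 = 14.92 °C.

14.9 °C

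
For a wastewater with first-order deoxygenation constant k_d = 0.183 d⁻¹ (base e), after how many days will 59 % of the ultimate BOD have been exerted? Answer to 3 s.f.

y/L₀ = 1 − e^(−k_d t) = 0.59 ⇒ e^(−k_d t) = 0.410
t = −ln(0.410) / 0.183 = 0.8916 / 0.183 = 4.872 d.

t ≈ 4.87 d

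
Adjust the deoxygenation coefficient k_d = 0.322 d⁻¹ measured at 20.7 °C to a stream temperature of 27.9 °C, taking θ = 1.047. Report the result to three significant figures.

k_d ≈ 0.448 d⁻¹

k_d(T₂) = k_d(T₁) · θ^(T₂−T₁) = 0.322 × 1.047^(27.9−20.7)
= 0.322 × 1.047^7.20 = 0.322 × 1.392 = 0.4482 d⁻¹.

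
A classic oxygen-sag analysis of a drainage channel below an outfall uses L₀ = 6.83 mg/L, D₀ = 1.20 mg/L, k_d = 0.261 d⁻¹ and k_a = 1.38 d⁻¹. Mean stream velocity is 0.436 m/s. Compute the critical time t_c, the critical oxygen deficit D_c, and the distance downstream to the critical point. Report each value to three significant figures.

With k_a/k_d = 5.287 and 1 − D₀(k_a−k_d)/(k_d L₀) = 0.2467,
t_c = ln(5.287 × 0.2467) / (1.38 − 0.261) = ln(1.305) / 1.119 = 0.2659/1.119 = 0.2376 d.
L(t_c) = L₀ e^(−k_d t_c) = 6.83 × 0.9399 = 6.419 mg/L, and at the critical point k_a D_c = k_d L, so D_c = (0.261/1.38) × 6.419 = 1.214 mg/L.
x_c = v t_c = 0.436 m/s × 0.2376 d × 86400 s/d = 8950 m ≈ 8.95 km.

t_c ≈ 0.238 d; D_c ≈ 1.21 mg/L; x_c ≈ 8.95 km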